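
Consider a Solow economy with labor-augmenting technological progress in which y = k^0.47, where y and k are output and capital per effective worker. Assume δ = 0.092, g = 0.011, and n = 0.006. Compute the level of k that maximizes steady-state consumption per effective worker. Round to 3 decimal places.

k_gold ≈ 15.758

Capital per effective worker breaks even when investment replaces (n + g + δ)·k; here n + g + δ = 0.109.
Maximizing c = f(k) − (n+g+δ)·k gives f'(k) = n+g+δ, i.e. 0.47·k^(0.47−1) = 0.109, so k_gold = (0.47/0.109)^(1/0.53) ≈ 15.7577.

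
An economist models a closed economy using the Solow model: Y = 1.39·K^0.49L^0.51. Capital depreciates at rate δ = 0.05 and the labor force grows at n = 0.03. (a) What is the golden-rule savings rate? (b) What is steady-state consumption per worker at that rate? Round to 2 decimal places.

The effective depreciation rate is n + δ = 0.03 + 0.05 = 0.08.
For Cobb-Douglas, s_gold equals capital's share: s_gold = 0.49.
Golden rule sets MPK = n+δ: 0.49·1.39·k^(0.49−1) = 0.08, so k_gold = (0.49·1.39/0.08)^(1/0.51) ≈ 66.6448.
y_gold = 1.39·66.6448^0.49 ≈ 10.8808; c_gold = (1−0.49)·y_gold ≈ 5.5492.

(a) s_gold = 0.49; (b) c_gold ≈ 5.55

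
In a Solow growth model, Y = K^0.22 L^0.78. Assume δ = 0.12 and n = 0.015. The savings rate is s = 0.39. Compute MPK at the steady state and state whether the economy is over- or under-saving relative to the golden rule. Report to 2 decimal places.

The effective depreciation rate is n + δ = 0.015 + 0.12 = 0.135.
Steady-state k*: s·k^0.22 = 0.135·k gives k* = (0.39/0.135)^(1/0.78) ≈ 3.8966.
MPK = 0.22·3.8966^(-0.78) ≈ 0.0762.
MPK < n+δ = 0.135, so the economy is dynamically inefficient (over-saving).

over-saving; MPK ≈ 0.08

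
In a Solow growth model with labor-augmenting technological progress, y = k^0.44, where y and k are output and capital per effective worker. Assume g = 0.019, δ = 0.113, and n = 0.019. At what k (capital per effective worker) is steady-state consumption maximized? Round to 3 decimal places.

n + g + δ = 0.019 + 0.019 + 0.113 = 0.151.
Setting f'(k) = n+g+δ gives 0.44·k^(0.44−1) = 0.151, hence k_gold = (0.44/0.151)^(1/0.56) ≈ 6.7518.

k_gold ≈ 6.752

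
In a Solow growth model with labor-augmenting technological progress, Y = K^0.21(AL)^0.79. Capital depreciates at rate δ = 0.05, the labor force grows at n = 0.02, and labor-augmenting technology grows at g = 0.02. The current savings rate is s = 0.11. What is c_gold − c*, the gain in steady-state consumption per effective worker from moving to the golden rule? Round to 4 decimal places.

Break-even investment rate: n + g + δ = 0.02 + 0.02 + 0.05 = 0.09.
Current steady state (s = 0.11): k* = (0.11/0.09)^(1/0.79) ≈ 1.2892, y* = 1.2892^0.21 ≈ 1.0548, c* = (1−0.11)·1.0548 ≈ 0.9388.
Maximizing c = f(k) − (n+g+δ)·k gives f'(k) = n+g+δ, i.e. 0.21·k^(0.21−1) = 0.09, so k_gold = (0.21/0.09)^(1/0.79) ≈ 2.9228.
y_gold = 2.9228^0.21 ≈ 1.2526, c_gold = y_gold − 0.09·k_gold ≈ 0.9896.
Gain: Δc = 0.9896 − 0.9388 ≈ 0.0508.

Δc ≈ 0.0508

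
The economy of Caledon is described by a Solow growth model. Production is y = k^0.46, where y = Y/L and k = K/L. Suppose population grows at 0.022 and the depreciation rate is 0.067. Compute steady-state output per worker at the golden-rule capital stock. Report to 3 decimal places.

n + δ = 0.022 + 0.067 = 0.089.
Setting f'(k) = n+δ gives 0.46·k^(0.46−1) = 0.089, hence k_gold = (0.46/0.089)^(1/0.54) ≈ 20.9436.
Output: y_gold = k_gold^0.46 = 20.9436^0.46 ≈ 4.0521.

y_gold ≈ 4.052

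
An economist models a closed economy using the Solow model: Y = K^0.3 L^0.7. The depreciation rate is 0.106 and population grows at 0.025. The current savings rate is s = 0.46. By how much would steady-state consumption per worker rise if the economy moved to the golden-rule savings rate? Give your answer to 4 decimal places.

n + δ = 0.025 + 0.106 = 0.131.
Current steady state (s = 0.46): k* = (0.46/0.131)^(1/0.7) ≈ 6.0154, y* = 6.0154^0.3 ≈ 1.7131, c* = (1−0.46)·1.7131 ≈ 0.9251.
Golden rule sets MPK = n+δ: 0.3·k^(0.3−1) = 0.131, so k_gold = (0.3/0.131)^(1/0.7) ≈ 3.2664.
y_gold = 3.2664^0.3 ≈ 1.4263, c_gold = y_gold − 0.131·k_gold ≈ 0.9984.
Gain: Δc = 0.9984 − 0.9251 ≈ 0.0734.

Δc ≈ 0.0734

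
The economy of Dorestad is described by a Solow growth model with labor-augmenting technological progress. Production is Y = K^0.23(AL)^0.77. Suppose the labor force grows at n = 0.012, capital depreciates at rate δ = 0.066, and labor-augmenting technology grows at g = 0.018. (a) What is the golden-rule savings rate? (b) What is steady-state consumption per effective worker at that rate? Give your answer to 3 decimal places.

Capital per effective worker breaks even when investment replaces (n + g + δ)·k; here n + g + δ = 0.096.
For Cobb-Douglas, s_gold equals capital's share: s_gold = 0.23.
Golden rule sets MPK = n+g+δ: 0.23·k^(0.23−1) = 0.096, so k_gold = (0.23/0.096)^(1/0.77) ≈ 3.1103.
y_gold = 3.1103^0.23 ≈ 1.2982; c_gold = (1−0.23)·y_gold ≈ 0.9996.

(a) s_gold = 0.230; (b) c_gold ≈ 1.000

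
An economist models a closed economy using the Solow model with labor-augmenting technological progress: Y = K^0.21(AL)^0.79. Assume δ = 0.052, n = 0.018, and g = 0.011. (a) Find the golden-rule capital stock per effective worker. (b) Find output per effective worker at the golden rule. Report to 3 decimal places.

(a) k_gold ≈ 3.340; (b) y_gold ≈ 1.288

The effective depreciation rate is n + g + δ = 0.018 + 0.011 + 0.052 = 0.081.
Golden rule sets MPK = n+g+δ: 0.21·k^(0.21−1) = 0.081, so k_gold = (0.21/0.081)^(1/0.79) ≈ 3.3398.
y_gold = 3.3398^0.21 ≈ 1.2882.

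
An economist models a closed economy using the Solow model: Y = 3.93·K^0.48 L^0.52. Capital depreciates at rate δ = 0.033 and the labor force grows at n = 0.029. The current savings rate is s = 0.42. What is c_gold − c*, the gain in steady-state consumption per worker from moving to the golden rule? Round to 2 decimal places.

The effective depreciation rate is n + δ = 0.029 + 0.033 = 0.062.
Current steady state (s = 0.42): k* = (0.42·3.93/0.062)^(1/0.52) ≈ 550.6374, y* = 3.93·550.6374^0.48 ≈ 81.2846, c* = (1−0.42)·81.2846 ≈ 47.1450.
At the golden rule the marginal product of capital equals n+δ: 0.48·3.93·k^(0.48−1) = 0.062. Solving, k_gold = (0.48·3.93/0.062)^(1/0.52) ≈ 711.8503.
y_gold = 3.93·711.8503^0.48 ≈ 91.9473, c_gold = y_gold − 0.062·k_gold ≈ 47.8126.
Gain: Δc = 47.8126 − 47.1450 ≈ 0.6676.

Δc ≈ 0.67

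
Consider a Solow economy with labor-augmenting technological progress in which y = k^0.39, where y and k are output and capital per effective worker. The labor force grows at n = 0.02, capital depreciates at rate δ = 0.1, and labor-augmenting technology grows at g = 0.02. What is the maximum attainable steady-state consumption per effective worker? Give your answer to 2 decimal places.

c_gold ≈ 1.17

Capital per effective worker breaks even when investment replaces (n + g + δ)·k; here n + g + δ = 0.14.
Golden rule sets MPK = n+g+δ: 0.39·k^(0.39−1) = 0.14, so k_gold = (0.39/0.14)^(1/0.61) ≈ 5.3630.
y_gold = 5.3630^0.39 ≈ 1.9252.
c_gold = y_gold − (n+g+δ)·k_gold = 1.9252 − 0.14·5.3630 ≈ 1.1743.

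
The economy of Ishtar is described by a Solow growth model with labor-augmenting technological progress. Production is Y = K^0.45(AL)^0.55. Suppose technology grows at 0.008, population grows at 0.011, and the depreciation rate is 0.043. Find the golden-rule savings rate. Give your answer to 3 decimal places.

s_gold = 0.450

The effective depreciation rate is n + g + δ = 0.011 + 0.008 + 0.043 = 0.062.
At the golden rule MPK = n+g+δ, and in any Cobb-Douglas steady state s = (n+g+δ)·k/y = MPK·k/y = capital's share 0.45.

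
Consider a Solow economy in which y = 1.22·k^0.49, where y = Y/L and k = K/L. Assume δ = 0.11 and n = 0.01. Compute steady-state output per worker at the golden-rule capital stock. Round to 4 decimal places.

The effective depreciation rate is n + δ = 0.01 + 0.11 = 0.12.
Setting f'(k) = n+δ gives 0.49·1.22·k^(0.49−1) = 0.12, hence k_gold = (0.49·1.22/0.12)^(1/0.51) ≈ 23.3024.
Output: y_gold = 1.22·k_gold^0.49 = 1.22·23.3024^0.49 ≈ 5.7067.

y_gold ≈ 5.7067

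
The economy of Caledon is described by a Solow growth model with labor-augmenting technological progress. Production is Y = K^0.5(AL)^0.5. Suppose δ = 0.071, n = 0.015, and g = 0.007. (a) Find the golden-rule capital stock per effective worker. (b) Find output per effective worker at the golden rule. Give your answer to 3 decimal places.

(a) k_gold ≈ 28.905; (b) y_gold ≈ 5.376

The effective depreciation rate is n + g + δ = 0.015 + 0.007 + 0.071 = 0.093.
Golden rule sets MPK = n+g+δ: 0.5·k^(0.5−1) = 0.093, so k_gold = (0.5/0.093)^(1/0.5) ≈ 28.9051.
y_gold = 28.9051^0.5 ≈ 5.3763.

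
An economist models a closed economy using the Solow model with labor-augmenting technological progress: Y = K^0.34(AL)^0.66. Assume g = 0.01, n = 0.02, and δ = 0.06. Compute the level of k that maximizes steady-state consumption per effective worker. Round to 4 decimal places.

k_gold ≈ 7.4920

Capital per effective worker breaks even when investment replaces (n + g + δ)·k; here n + g + δ = 0.09.
At the golden rule the marginal product of capital equals n+g+δ: 0.34·k^(0.34−1) = 0.09. Solving, k_gold = (0.34/0.09)^(1/0.66) ≈ 7.4920.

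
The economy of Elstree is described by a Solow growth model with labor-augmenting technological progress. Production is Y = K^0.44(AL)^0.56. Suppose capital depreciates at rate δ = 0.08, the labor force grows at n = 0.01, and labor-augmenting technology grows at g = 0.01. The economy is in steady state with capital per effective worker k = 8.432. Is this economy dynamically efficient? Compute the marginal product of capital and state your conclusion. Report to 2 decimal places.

n + g + δ = 0.01 + 0.01 + 0.08 = 0.1.
MPK = 0.44·k^(0.44−1) = 0.44·8.432^(-0.56) ≈ 0.1333.
MPK > 0.1, so the economy is dynamically efficient (under-saving).

dynamically efficient; MPK ≈ 0.13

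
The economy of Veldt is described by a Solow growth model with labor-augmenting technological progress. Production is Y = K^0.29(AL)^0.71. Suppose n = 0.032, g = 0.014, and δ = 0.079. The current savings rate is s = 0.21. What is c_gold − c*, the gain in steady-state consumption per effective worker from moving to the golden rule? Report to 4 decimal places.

Capital per effective worker breaks even when investment replaces (n + g + δ)·k; here n + g + δ = 0.125.
Current steady state (s = 0.21): k* = (0.21/0.125)^(1/0.71) ≈ 2.0765, y* = 2.0765^0.29 ≈ 1.2360, c* = (1−0.21)·1.2360 ≈ 0.9765.
Golden rule sets MPK = n+g+δ: 0.29·k^(0.29−1) = 0.125, so k_gold = (0.29/0.125)^(1/0.71) ≈ 3.2717.
y_gold = 3.2717^0.29 ≈ 1.4102, c_gold = y_gold − 0.125·k_gold ≈ 1.0012.
Gain: Δc = 1.0012 − 0.9765 ≈ 0.0248.

Δc ≈ 0.0248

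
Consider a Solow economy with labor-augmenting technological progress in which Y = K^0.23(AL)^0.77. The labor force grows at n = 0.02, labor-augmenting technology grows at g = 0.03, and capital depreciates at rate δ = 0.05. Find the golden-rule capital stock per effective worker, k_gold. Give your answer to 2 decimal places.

k_gold ≈ 2.95

n + g + δ = 0.02 + 0.03 + 0.05 = 0.1.
At the golden rule the marginal product of capital equals n+g+δ: 0.23·k^(0.23−1) = 0.1. Solving, k_gold = (0.23/0.1)^(1/0.77) ≈ 2.9497.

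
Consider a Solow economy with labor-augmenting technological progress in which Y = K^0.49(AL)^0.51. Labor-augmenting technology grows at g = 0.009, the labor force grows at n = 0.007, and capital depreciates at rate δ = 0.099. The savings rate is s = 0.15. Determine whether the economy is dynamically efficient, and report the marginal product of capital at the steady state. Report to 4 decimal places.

dynamically efficient; MPK ≈ 0.3757

Capital per effective worker breaks even when investment replaces (n + g + δ)·k; here n + g + δ = 0.115.
Steady-state k*: s·k^0.49 = 0.115·k gives k* = (0.15/0.115)^(1/0.51) ≈ 1.6837.
MPK = 0.49·1.6837^(-0.51) ≈ 0.3757.
MPK > n+g+δ = 0.115, so the economy is dynamically efficient (under-saving).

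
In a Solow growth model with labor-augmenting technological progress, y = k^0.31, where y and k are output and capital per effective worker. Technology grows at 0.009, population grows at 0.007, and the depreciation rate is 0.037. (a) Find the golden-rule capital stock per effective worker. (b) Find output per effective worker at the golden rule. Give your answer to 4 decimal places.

(a) k_gold ≈ 12.9336; (b) y_gold ≈ 2.2112

The effective depreciation rate is n + g + δ = 0.007 + 0.009 + 0.037 = 0.053.
Golden rule sets MPK = n+g+δ: 0.31·k^(0.31−1) = 0.053, so k_gold = (0.31/0.053)^(1/0.69) ≈ 12.9336.
y_gold = 12.9336^0.31 ≈ 2.2112.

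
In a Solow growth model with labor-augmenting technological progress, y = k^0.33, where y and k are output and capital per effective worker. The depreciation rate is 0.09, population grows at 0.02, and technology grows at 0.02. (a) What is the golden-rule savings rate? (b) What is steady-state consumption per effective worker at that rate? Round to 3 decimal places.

(a) s_gold = 0.330; (b) c_gold ≈ 1.060

Break-even investment rate: n + g + δ = 0.02 + 0.02 + 0.09 = 0.13.
For Cobb-Douglas, s_gold equals capital's share: s_gold = 0.33.
Setting f'(k) = n+g+δ gives 0.33·k^(0.33−1) = 0.13, hence k_gold = (0.33/0.13)^(1/0.67) ≈ 4.0164.
y_gold = 4.0164^0.33 ≈ 1.5822; c_gold = (1−0.33)·y_gold ≈ 1.0601.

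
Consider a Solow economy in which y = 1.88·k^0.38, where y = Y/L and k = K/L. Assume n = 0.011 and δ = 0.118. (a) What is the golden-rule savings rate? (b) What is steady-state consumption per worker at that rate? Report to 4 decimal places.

n + δ = 0.011 + 0.118 = 0.129.
For Cobb-Douglas, s_gold equals capital's share: s_gold = 0.38.
Setting f'(k) = n+δ gives 0.38·1.88·k^(0.38−1) = 0.129, hence k_gold = (0.38·1.88/0.129)^(1/0.62) ≈ 15.8108.
y_gold = 1.88·15.8108^0.38 ≈ 5.3674; c_gold = (1−0.38)·y_gold ≈ 3.3278.

(a) s_gold = 0.3800; (b) c_gold ≈ 3.3278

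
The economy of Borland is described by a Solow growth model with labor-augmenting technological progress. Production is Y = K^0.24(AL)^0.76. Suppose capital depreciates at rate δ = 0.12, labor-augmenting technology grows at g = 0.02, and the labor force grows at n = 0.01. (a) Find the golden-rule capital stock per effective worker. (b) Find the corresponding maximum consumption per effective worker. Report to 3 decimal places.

n + g + δ = 0.01 + 0.02 + 0.12 = 0.15.
Setting f'(k) = n+g+δ gives 0.24·k^(0.24−1) = 0.15, hence k_gold = (0.24/0.15)^(1/0.76) ≈ 1.8560.
y_gold = 1.8560^0.24 ≈ 1.1600; c_gold = y_gold − 0.15·k_gold ≈ 0.8816.

(a) k_gold ≈ 1.856; (b) c_gold ≈ 0.882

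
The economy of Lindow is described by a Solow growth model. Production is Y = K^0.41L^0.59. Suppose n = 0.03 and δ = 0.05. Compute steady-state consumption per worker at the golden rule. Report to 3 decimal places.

c_gold ≈ 1.837

The effective depreciation rate is n + δ = 0.03 + 0.05 = 0.08.
Setting f'(k) = n+δ gives 0.41·k^(0.41−1) = 0.08, hence k_gold = (0.41/0.08)^(1/0.59) ≈ 15.9541.
y_gold = 15.9541^0.41 ≈ 3.1130.
c_gold = y_gold − (n+δ)·k_gold = 3.1130 − 0.08·15.9541 ≈ 1.8367.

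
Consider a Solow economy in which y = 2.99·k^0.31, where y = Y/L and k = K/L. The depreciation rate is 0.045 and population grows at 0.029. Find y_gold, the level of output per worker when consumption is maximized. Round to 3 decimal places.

n + δ = 0.029 + 0.045 = 0.074.
Golden rule sets MPK = n+δ: 0.31·2.99·k^(0.31−1) = 0.074, so k_gold = (0.31·2.99/0.074)^(1/0.69) ≈ 38.9957.
Output: y_gold = 2.99·k_gold^0.31 = 2.99·38.9957^0.31 ≈ 9.3086.

y_gold ≈ 9.309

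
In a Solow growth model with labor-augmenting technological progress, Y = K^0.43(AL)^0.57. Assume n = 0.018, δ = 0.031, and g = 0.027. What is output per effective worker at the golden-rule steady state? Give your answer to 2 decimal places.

y_gold ≈ 3.70

The effective depreciation rate is n + g + δ = 0.018 + 0.027 + 0.031 = 0.076.
Setting f'(k) = n+g+δ gives 0.43·k^(0.43−1) = 0.076, hence k_gold = (0.43/0.076)^(1/0.57) ≈ 20.9145.
Output: y_gold = k_gold^0.43 = 20.9145^0.43 ≈ 3.6965.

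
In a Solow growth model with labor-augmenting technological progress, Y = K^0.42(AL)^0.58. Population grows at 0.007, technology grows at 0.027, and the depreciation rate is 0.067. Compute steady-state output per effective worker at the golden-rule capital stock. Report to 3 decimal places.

Break-even investment rate: n + g + δ = 0.007 + 0.027 + 0.067 = 0.101.
Setting f'(k) = n+g+δ gives 0.42·k^(0.42−1) = 0.101, hence k_gold = (0.42/0.101)^(1/0.58) ≈ 11.6712.
Output: y_gold = k_gold^0.42 = 11.6712^0.42 ≈ 2.8067.

y_gold ≈ 2.807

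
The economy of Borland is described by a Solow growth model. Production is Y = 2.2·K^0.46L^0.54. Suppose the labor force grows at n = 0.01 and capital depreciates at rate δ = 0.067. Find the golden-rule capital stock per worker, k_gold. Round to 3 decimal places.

k_gold ≈ 117.936

The effective depreciation rate is n + δ = 0.01 + 0.067 = 0.077.
Setting f'(k) = n+δ gives 0.46·2.2·k^(0.46−1) = 0.077, hence k_gold = (0.46·2.2/0.077)^(1/0.54) ≈ 117.9364.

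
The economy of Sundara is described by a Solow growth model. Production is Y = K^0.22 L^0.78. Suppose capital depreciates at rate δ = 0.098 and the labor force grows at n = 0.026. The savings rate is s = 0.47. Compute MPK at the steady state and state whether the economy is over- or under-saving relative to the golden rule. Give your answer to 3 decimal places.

n + δ = 0.026 + 0.098 = 0.124.
Steady-state k*: s·k^0.22 = 0.124·k gives k* = (0.47/0.124)^(1/0.78) ≈ 5.5194.
MPK = 0.22·5.5194^(-0.78) ≈ 0.0580.
MPK < n+δ = 0.124, so the economy is dynamically inefficient (over-saving).

over-saving; MPK ≈ 0.058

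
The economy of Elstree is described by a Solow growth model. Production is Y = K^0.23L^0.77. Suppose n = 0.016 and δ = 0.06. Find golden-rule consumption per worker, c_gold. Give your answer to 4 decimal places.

Capital per worker breaks even when investment replaces (n + δ)·k; here n + δ = 0.076.
Maximizing c = f(k) − (n+δ)·k gives f'(k) = n+δ, i.e. 0.23·k^(0.23−1) = 0.076, so k_gold = (0.23/0.076)^(1/0.77) ≈ 4.2127.
y_gold = 4.2127^0.23 ≈ 1.3920.
c_gold = y_gold − (n+δ)·k_gold = 1.3920 − 0.076·4.2127 ≈ 1.0719.

c_gold ≈ 1.0719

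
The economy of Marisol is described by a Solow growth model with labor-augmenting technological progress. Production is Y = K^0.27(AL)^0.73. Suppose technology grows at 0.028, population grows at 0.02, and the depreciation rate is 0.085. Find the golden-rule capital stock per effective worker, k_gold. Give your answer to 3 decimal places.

k_gold ≈ 2.638

The effective depreciation rate is n + g + δ = 0.02 + 0.028 + 0.085 = 0.133.
Maximizing c = f(k) − (n+g+δ)·k gives f'(k) = n+g+δ, i.e. 0.27·k^(0.27−1) = 0.133, so k_gold = (0.27/0.133)^(1/0.73) ≈ 2.6378.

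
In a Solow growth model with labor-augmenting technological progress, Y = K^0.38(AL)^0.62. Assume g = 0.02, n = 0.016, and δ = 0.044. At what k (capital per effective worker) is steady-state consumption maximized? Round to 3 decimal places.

k_gold ≈ 12.344

The effective depreciation rate is n + g + δ = 0.016 + 0.02 + 0.044 = 0.08.
Setting f'(k) = n+g+δ gives 0.38·k^(0.38−1) = 0.08, hence k_gold = (0.38/0.08)^(1/0.62) ≈ 12.3436.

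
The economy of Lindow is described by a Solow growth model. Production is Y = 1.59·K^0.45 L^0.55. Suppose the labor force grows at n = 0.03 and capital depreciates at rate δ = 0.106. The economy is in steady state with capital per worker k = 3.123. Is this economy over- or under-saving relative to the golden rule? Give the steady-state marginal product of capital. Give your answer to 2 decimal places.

Break-even investment rate: n + δ = 0.03 + 0.106 = 0.136.
MPK = 0.45·1.59·k^(0.45−1) = 0.45·1.59·3.123^(-0.55) ≈ 0.3825.
MPK > 0.136, so the economy is dynamically efficient (under-saving).

under-saving; MPK ≈ 0.38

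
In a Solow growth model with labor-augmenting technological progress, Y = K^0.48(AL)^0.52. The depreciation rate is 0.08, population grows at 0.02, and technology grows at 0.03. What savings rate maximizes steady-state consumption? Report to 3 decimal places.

Capital per effective worker breaks even when investment replaces (n + g + δ)·k; here n + g + δ = 0.13.
At the golden rule MPK = n+g+δ, and in any Cobb-Douglas steady state s = (n+g+δ)·k/y = MPK·k/y = capital's share 0.48.

s_gold = 0.480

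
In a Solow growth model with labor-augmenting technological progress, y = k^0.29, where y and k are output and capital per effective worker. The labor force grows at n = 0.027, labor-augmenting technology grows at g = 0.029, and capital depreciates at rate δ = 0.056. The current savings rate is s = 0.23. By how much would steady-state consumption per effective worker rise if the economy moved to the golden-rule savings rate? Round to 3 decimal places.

Capital per effective worker breaks even when investment replaces (n + g + δ)·k; here n + g + δ = 0.112.
Current steady state (s = 0.23): k* = (0.23/0.112)^(1/0.71) ≈ 2.7552, y* = 2.7552^0.29 ≈ 1.3417, c* = (1−0.23)·1.3417 ≈ 1.0331.
At the golden rule the marginal product of capital equals n+g+δ: 0.29·k^(0.29−1) = 0.112. Solving, k_gold = (0.29/0.112)^(1/0.71) ≈ 3.8189.
y_gold = 3.8189^0.29 ≈ 1.4749, c_gold = y_gold − 0.112·k_gold ≈ 1.0472.
Gain: Δc = 1.0472 − 1.0331 ≈ 0.0141.

Δc ≈ 0.014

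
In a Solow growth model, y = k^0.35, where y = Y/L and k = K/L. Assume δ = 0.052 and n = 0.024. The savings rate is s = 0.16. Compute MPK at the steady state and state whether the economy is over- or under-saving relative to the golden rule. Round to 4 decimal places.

n + δ = 0.024 + 0.052 = 0.076.
Steady-state k*: s·k^0.35 = 0.076·k gives k* = (0.16/0.076)^(1/0.65) ≈ 3.1434.
MPK = 0.35·3.1434^(-0.65) ≈ 0.1663.
MPK > n+δ = 0.076, so the economy is dynamically efficient (under-saving).

under-saving; MPK ≈ 0.1663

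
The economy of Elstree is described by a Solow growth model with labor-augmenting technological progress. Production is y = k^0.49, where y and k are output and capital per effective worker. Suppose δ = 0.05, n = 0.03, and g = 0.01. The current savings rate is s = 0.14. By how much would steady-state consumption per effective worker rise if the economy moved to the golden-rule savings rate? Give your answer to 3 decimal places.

Δc ≈ 1.283

n + g + δ = 0.03 + 0.01 + 0.05 = 0.09.
Current steady state (s = 0.14): k* = (0.14/0.09)^(1/0.51) ≈ 2.3782, y* = 2.3782^0.49 ≈ 1.5288, c* = (1−0.14)·1.5288 ≈ 1.3148.
Golden rule sets MPK = n+g+δ: 0.49·k^(0.49−1) = 0.09, so k_gold = (0.49/0.09)^(1/0.51) ≈ 27.7362.
y_gold = 27.7362^0.49 ≈ 5.0944, c_gold = y_gold − 0.09·k_gold ≈ 2.5981.
Gain: Δc = 2.5981 − 1.3148 ≈ 1.2833.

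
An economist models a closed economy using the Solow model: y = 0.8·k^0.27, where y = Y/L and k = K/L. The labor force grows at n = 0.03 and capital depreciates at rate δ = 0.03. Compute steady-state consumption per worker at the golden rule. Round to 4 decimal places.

c_gold ≈ 0.9379

Break-even investment rate: n + δ = 0.03 + 0.03 = 0.06.
Golden rule sets MPK = n+δ: 0.27·0.8·k^(0.27−1) = 0.06, so k_gold = (0.27·0.8/0.06)^(1/0.73) ≈ 5.7817.
y_gold = 0.8·5.7817^0.27 ≈ 1.2848.
c_gold = y_gold − (n+δ)·k_gold = 1.2848 − 0.06·5.7817 ≈ 0.9379.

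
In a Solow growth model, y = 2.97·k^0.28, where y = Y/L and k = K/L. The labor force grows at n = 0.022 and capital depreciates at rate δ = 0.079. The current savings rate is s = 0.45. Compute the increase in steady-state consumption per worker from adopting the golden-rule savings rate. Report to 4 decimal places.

The effective depreciation rate is n + δ = 0.022 + 0.079 = 0.101.
Current steady state (s = 0.45): k* = (0.45·2.97/0.101)^(1/0.72) ≈ 36.1280, y* = 2.97·36.1280^0.28 ≈ 8.1087, c* = (1−0.45)·8.1087 ≈ 4.4598.
Maximizing c = f(k) − (n+δ)·k gives f'(k) = n+δ, i.e. 0.28·2.97·k^(0.28−1) = 0.101, so k_gold = (0.28·2.97/0.101)^(1/0.72) ≈ 18.6921.
y_gold = 2.97·18.6921^0.28 ≈ 6.7425, c_gold = y_gold − 0.101·k_gold ≈ 4.8546.
Gain: Δc = 4.8546 − 4.4598 ≈ 0.3948.

Δc ≈ 0.3948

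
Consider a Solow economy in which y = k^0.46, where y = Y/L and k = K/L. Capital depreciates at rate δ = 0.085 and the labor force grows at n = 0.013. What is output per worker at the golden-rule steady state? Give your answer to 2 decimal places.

y_gold ≈ 3.73

n + δ = 0.013 + 0.085 = 0.098.
Maximizing c = f(k) − (n+δ)·k gives f'(k) = n+δ, i.e. 0.46·k^(0.46−1) = 0.098, so k_gold = (0.46/0.098)^(1/0.54) ≈ 17.5217.
Output: y_gold = k_gold^0.46 = 17.5217^0.46 ≈ 3.7329.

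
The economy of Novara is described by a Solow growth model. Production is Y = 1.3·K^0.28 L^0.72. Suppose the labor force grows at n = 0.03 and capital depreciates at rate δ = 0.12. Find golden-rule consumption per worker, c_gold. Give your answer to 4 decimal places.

Break-even investment rate: n + δ = 0.03 + 0.12 = 0.15.
Maximizing c = f(k) − (n+δ)·k gives f'(k) = n+δ, i.e. 0.28·1.3·k^(0.28−1) = 0.15, so k_gold = (0.28·1.3/0.15)^(1/0.72) ≈ 3.4256.
y_gold = 1.3·3.4256^0.28 ≈ 1.8351.
c_gold = y_gold − (n+δ)·k_gold = 1.8351 − 0.15·3.4256 ≈ 1.3213.

c_gold ≈ 1.3213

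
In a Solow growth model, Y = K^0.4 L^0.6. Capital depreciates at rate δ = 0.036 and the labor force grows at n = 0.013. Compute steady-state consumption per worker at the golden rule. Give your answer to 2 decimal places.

Capital per worker breaks even when investment replaces (n + δ)·k; here n + δ = 0.049.
Maximizing c = f(k) − (n+δ)·k gives f'(k) = n+δ, i.e. 0.4·k^(0.4−1) = 0.049, so k_gold = (0.4/0.049)^(1/0.6) ≈ 33.0958.
y_gold = 33.0958^0.4 ≈ 4.0542.
c_gold = y_gold − (n+δ)·k_gold = 4.0542 − 0.049·33.0958 ≈ 2.4325.

c_gold ≈ 2.43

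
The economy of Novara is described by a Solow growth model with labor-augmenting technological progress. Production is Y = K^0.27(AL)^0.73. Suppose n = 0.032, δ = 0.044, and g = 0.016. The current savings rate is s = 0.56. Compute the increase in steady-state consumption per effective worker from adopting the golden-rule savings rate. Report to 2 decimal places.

Δc ≈ 0.23

Break-even investment rate: n + g + δ = 0.032 + 0.016 + 0.044 = 0.092.
Current steady state (s = 0.56): k* = (0.56/0.092)^(1/0.73) ≈ 11.8719, y* = 11.8719^0.27 ≈ 1.9504, c* = (1−0.56)·1.9504 ≈ 0.8582.
At the golden rule the marginal product of capital equals n+g+δ: 0.27·k^(0.27−1) = 0.092. Solving, k_gold = (0.27/0.092)^(1/0.73) ≈ 4.3703.
y_gold = 4.3703^0.27 ≈ 1.4892, c_gold = y_gold − 0.092·k_gold ≈ 1.0871.
Gain: Δc = 1.0871 − 0.8582 ≈ 0.2289.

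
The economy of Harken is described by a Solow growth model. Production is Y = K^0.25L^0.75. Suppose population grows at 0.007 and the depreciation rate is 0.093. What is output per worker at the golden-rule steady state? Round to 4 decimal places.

Capital per worker breaks even when investment replaces (n + δ)·k; here n + δ = 0.1.
Maximizing c = f(k) − (n+δ)·k gives f'(k) = n+δ, i.e. 0.25·k^(0.25−1) = 0.1, so k_gold = (0.25/0.1)^(1/0.75) ≈ 3.3930.
Output: y_gold = k_gold^0.25 = 3.3930^0.25 ≈ 1.3572.

y_gold ≈ 1.3572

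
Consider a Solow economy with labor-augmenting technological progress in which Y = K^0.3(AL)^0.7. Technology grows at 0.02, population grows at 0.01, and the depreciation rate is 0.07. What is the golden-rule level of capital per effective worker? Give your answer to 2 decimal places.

k_gold ≈ 4.80

The effective depreciation rate is n + g + δ = 0.01 + 0.02 + 0.07 = 0.1.
Setting f'(k) = n+g+δ gives 0.3·k^(0.3−1) = 0.1, hence k_gold = (0.3/0.1)^(1/0.7) ≈ 4.8040.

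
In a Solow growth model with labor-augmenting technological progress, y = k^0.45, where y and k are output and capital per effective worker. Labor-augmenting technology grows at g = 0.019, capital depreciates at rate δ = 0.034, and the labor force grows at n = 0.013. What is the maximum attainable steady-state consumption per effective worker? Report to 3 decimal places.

Break-even investment rate: n + g + δ = 0.013 + 0.019 + 0.034 = 0.066.
At the golden rule the marginal product of capital equals n+g+δ: 0.45·k^(0.45−1) = 0.066. Solving, k_gold = (0.45/0.066)^(1/0.55) ≈ 32.7915.
y_gold = 32.7915^0.45 ≈ 4.8094.
c_gold = y_gold − (n+g+δ)·k_gold = 4.8094 − 0.066·32.7915 ≈ 2.6452.

c_gold ≈ 2.645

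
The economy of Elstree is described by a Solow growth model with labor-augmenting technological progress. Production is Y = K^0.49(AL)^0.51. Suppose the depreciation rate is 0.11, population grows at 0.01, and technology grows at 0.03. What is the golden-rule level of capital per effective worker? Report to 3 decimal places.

Capital per effective worker breaks even when investment replaces (n + g + δ)·k; here n + g + δ = 0.15.
Maximizing c = f(k) − (n+g+δ)·k gives f'(k) = n+g+δ, i.e. 0.49·k^(0.49−1) = 0.15, so k_gold = (0.49/0.15)^(1/0.51) ≈ 10.1871.

k_gold ≈ 10.187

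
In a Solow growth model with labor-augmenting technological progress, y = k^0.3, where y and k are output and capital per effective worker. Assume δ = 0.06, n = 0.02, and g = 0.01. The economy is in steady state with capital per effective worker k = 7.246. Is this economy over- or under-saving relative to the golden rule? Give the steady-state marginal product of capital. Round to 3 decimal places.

over-saving; MPK ≈ 0.075

The effective depreciation rate is n + g + δ = 0.02 + 0.01 + 0.06 = 0.09.
MPK = 0.3·k^(0.3−1) = 0.3·7.246^(-0.7) ≈ 0.0750.
MPK < 0.09, so the economy is dynamically inefficient (over-saving).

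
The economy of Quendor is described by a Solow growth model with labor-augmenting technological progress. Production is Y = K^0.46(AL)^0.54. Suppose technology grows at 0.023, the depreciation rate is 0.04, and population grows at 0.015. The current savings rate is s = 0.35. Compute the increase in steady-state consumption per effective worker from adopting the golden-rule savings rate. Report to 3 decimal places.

n + g + δ = 0.015 + 0.023 + 0.04 = 0.078.
Current steady state (s = 0.35): k* = (0.35/0.078)^(1/0.54) ≈ 16.1197, y* = 16.1197^0.46 ≈ 3.5924, c* = (1−0.35)·3.5924 ≈ 2.3351.
At the golden rule the marginal product of capital equals n+g+δ: 0.46·k^(0.46−1) = 0.078. Solving, k_gold = (0.46/0.078)^(1/0.54) ≈ 26.7396.
y_gold = 26.7396^0.46 ≈ 4.5341, c_gold = y_gold − 0.078·k_gold ≈ 2.4484.
Gain: Δc = 2.4484 − 2.3351 ≈ 0.1134.

Δc ≈ 0.113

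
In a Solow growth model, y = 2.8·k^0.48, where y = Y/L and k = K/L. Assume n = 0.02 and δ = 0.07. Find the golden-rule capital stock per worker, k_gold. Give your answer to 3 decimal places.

The effective depreciation rate is n + δ = 0.02 + 0.07 = 0.09.
Golden rule sets MPK = n+δ: 0.48·2.8·k^(0.48−1) = 0.09, so k_gold = (0.48·2.8/0.09)^(1/0.52) ≈ 181.1314.

k_gold ≈ 181.131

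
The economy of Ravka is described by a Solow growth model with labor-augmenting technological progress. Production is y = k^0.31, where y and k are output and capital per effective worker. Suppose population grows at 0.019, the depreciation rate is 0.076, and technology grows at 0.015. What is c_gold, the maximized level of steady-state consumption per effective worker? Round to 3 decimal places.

c_gold ≈ 1.099

Capital per effective worker breaks even when investment replaces (n + g + δ)·k; here n + g + δ = 0.11.
At the golden rule the marginal product of capital equals n+g+δ: 0.31·k^(0.31−1) = 0.11. Solving, k_gold = (0.31/0.11)^(1/0.69) ≈ 4.4888.
y_gold = 4.4888^0.31 ≈ 1.5928.
c_gold = y_gold − (n+g+δ)·k_gold = 1.5928 − 0.11·4.4888 ≈ 1.0990.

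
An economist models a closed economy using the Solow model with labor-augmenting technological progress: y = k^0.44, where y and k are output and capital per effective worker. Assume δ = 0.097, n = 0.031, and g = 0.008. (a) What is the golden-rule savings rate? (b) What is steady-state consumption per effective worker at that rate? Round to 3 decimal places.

n + g + δ = 0.031 + 0.008 + 0.097 = 0.136.
For Cobb-Douglas, s_gold equals capital's share: s_gold = 0.44.
At the golden rule the marginal product of capital equals n+g+δ: 0.44·k^(0.44−1) = 0.136. Solving, k_gold = (0.44/0.136)^(1/0.56) ≈ 8.1388.
y_gold = 8.1388^0.44 ≈ 2.5156; c_gold = (1−0.44)·y_gold ≈ 1.4088.

(a) s_gold = 0.440; (b) c_gold ≈ 1.409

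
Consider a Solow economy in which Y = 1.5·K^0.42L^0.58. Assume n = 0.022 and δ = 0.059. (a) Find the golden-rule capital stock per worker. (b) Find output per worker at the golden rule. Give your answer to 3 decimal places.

(a) k_gold ≈ 34.352; (b) y_gold ≈ 6.625

Capital per worker breaks even when investment replaces (n + δ)·k; here n + δ = 0.081.
Setting f'(k) = n+δ gives 0.42·1.5·k^(0.42−1) = 0.081, hence k_gold = (0.42·1.5/0.081)^(1/0.58) ≈ 34.3525.
y_gold = 1.5·34.3525^0.42 ≈ 6.6251.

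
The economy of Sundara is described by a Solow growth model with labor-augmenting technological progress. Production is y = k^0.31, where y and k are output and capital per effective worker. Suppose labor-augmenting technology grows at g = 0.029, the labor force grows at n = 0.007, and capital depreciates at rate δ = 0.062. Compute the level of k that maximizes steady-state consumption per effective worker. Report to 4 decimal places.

k_gold ≈ 5.3068

Break-even investment rate: n + g + δ = 0.007 + 0.029 + 0.062 = 0.098.
Golden rule sets MPK = n+g+δ: 0.31·k^(0.31−1) = 0.098, so k_gold = (0.31/0.098)^(1/0.69) ≈ 5.3068.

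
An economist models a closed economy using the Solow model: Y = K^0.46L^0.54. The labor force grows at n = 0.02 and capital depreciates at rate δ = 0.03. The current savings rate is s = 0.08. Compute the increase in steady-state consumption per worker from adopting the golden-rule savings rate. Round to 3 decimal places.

n + δ = 0.02 + 0.03 = 0.05.
Current steady state (s = 0.08): k* = (0.08/0.05)^(1/0.54) ≈ 2.3878, y* = 2.3878^0.46 ≈ 1.4924, c* = (1−0.08)·1.4924 ≈ 1.3730.
Golden rule sets MPK = n+δ: 0.46·k^(0.46−1) = 0.05, so k_gold = (0.46/0.05)^(1/0.54) ≈ 60.9245.
y_gold = 60.9245^0.46 ≈ 6.6222, c_gold = y_gold − 0.05·k_gold ≈ 3.5760.
Gain: Δc = 3.5760 − 1.3730 ≈ 2.2030.

Δc ≈ 2.203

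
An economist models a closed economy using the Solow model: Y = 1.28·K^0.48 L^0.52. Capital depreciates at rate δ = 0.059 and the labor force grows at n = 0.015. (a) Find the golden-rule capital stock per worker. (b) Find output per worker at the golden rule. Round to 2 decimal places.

(a) k_gold ≈ 58.58; (b) y_gold ≈ 9.03

Break-even investment rate: n + δ = 0.015 + 0.059 = 0.074.
At the golden rule the marginal product of capital equals n+δ: 0.48·1.28·k^(0.48−1) = 0.074. Solving, k_gold = (0.48·1.28/0.074)^(1/0.52) ≈ 58.5774.
y_gold = 1.28·58.5774^0.48 ≈ 9.0307.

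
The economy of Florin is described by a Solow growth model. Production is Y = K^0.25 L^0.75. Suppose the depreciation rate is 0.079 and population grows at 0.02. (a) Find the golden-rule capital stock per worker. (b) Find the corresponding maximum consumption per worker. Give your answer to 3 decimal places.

(a) k_gold ≈ 3.439; (b) c_gold ≈ 1.021

The effective depreciation rate is n + δ = 0.02 + 0.079 = 0.099.
Golden rule sets MPK = n+δ: 0.25·k^(0.25−1) = 0.099, so k_gold = (0.25/0.099)^(1/0.75) ≈ 3.4388.
y_gold = 3.4388^0.25 ≈ 1.3618; c_gold = y_gold − 0.099·k_gold ≈ 1.0213.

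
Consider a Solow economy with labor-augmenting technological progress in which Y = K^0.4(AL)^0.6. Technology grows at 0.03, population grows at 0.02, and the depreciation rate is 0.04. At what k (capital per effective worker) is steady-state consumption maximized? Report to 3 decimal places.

k_gold ≈ 12.014

Capital per effective worker breaks even when investment replaces (n + g + δ)·k; here n + g + δ = 0.09.
Maximizing c = f(k) − (n+g+δ)·k gives f'(k) = n+g+δ, i.e. 0.4·k^(0.4−1) = 0.09, so k_gold = (0.4/0.09)^(1/0.6) ≈ 12.0142.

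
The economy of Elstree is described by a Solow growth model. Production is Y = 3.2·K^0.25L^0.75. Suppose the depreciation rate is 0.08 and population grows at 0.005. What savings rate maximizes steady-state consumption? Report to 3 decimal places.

Capital per worker breaks even when investment replaces (n + δ)·k; here n + δ = 0.085.
At the golden rule MPK = n+δ, and in any Cobb-Douglas steady state s = (n+δ)·k/y = MPK·k/y = capital's share 0.25.

s_gold = 0.250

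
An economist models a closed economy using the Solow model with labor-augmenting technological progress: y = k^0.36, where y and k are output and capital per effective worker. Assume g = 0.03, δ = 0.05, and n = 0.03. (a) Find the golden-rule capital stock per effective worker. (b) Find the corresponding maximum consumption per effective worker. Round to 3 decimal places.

Capital per effective worker breaks even when investment replaces (n + g + δ)·k; here n + g + δ = 0.11.
Setting f'(k) = n+g+δ gives 0.36·k^(0.36−1) = 0.11, hence k_gold = (0.36/0.11)^(1/0.64) ≈ 6.3760.
y_gold = 6.3760^0.36 ≈ 1.9482; c_gold = y_gold − 0.11·k_gold ≈ 1.2469.

(a) k_gold ≈ 6.376; (b) c_gold ≈ 1.247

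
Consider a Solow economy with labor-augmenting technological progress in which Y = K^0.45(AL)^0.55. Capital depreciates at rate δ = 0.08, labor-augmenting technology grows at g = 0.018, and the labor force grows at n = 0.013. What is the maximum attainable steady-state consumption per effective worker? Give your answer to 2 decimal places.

n + g + δ = 0.013 + 0.018 + 0.08 = 0.111.
At the golden rule the marginal product of capital equals n+g+δ: 0.45·k^(0.45−1) = 0.111. Solving, k_gold = (0.45/0.111)^(1/0.55) ≈ 12.7425.
y_gold = 12.7425^0.45 ≈ 3.1431.
c_gold = y_gold − (n+g+δ)·k_gold = 3.1431 − 0.111·12.7425 ≈ 1.7287.

c_gold ≈ 1.73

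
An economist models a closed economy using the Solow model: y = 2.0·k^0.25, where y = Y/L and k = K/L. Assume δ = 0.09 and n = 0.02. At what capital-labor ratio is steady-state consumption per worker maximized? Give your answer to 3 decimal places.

k_gold ≈ 7.530

Break-even investment rate: n + δ = 0.02 + 0.09 = 0.11.
Golden rule sets MPK = n+δ: 0.25·2.0·k^(0.25−1) = 0.11, so k_gold = (0.25·2.0/0.11)^(1/0.75) ≈ 7.5296.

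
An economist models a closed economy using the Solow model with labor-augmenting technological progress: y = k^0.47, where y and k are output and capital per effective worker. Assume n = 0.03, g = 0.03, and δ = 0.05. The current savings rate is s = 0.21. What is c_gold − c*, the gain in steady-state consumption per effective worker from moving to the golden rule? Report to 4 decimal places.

Capital per effective worker breaks even when investment replaces (n + g + δ)·k; here n + g + δ = 0.11.
Current steady state (s = 0.21): k* = (0.21/0.11)^(1/0.53) ≈ 3.3874, y* = 3.3874^0.47 ≈ 1.7743, c* = (1−0.21)·1.7743 ≈ 1.4017.
At the golden rule the marginal product of capital equals n+g+δ: 0.47·k^(0.47−1) = 0.11. Solving, k_gold = (0.47/0.11)^(1/0.53) ≈ 15.4885.
y_gold = 15.4885^0.47 ≈ 3.6250, c_gold = y_gold − 0.11·k_gold ≈ 1.9212.
Gain: Δc = 1.9212 − 1.4017 ≈ 0.5195.

Δc ≈ 0.5195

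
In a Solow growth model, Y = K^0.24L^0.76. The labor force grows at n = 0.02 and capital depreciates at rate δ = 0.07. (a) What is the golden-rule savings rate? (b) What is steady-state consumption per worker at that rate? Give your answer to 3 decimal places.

The effective depreciation rate is n + δ = 0.02 + 0.07 = 0.09.
For Cobb-Douglas, s_gold equals capital's share: s_gold = 0.24.
Golden rule sets MPK = n+δ: 0.24·k^(0.24−1) = 0.09, so k_gold = (0.24/0.09)^(1/0.76) ≈ 3.6348.
y_gold = 3.6348^0.24 ≈ 1.3631; c_gold = (1−0.24)·y_gold ≈ 1.0359.

(a) s_gold = 0.240; (b) c_gold ≈ 1.036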